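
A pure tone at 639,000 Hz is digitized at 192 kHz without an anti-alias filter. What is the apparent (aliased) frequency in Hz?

Nyquist = 192,000/2 = 96,000 Hz; 639,000 Hz exceeds it.
Alias = |639,000 − 3×192,000| = |639,000 − 576,000| = 63,000 Hz.

63,000 Hz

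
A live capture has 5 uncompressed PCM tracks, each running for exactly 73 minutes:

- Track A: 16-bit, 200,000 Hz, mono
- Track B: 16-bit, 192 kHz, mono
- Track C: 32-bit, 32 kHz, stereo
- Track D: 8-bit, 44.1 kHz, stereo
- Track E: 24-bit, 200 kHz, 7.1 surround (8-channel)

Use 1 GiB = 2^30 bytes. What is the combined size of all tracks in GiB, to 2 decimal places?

24.18 GiB

exactly 73 minutes = 4,380 s.
Track A: 200,000 × 4,380 × 2 × 1 = 1,752,000,000 bytes.
Track B: 192,000 × 4,380 × 2 × 1 = 1,681,920,000 bytes.
Track C: 32,000 × 4,380 × 4 × 2 = 1,121,280,000 bytes.
Track D: 44,100 × 4,380 × 1 × 2 = 386,316,000 bytes.
Track E: 200,000 × 4,380 × 3 × 8 = 21,024,000,000 bytes.
Total = 25,965,516,000 bytes = 24.18 GiB.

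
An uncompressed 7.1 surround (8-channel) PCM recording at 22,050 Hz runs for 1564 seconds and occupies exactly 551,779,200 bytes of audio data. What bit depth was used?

Bytes per sample = 551,779,200 / (22,050 × 1,564 × 8) = 551,779,200 / 275,889,600 = 2.
Bit depth = 2 × 8 = 16 bits.

16 bits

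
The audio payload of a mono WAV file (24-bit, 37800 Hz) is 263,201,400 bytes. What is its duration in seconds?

2,321 seconds

Byte rate = 37,800 × 3 × 1 = 113,400 bytes/s.
Duration = 263,201,400 / 113,400 = 2,321 s.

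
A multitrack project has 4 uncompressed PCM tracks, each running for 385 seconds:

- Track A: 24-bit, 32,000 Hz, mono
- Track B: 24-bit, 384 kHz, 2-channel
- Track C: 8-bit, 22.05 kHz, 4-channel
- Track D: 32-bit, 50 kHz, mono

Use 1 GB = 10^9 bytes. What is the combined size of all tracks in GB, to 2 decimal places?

Track A: 32,000 × 385 × 3 × 1 = 36,960,000 bytes.
Track B: 384,000 × 385 × 3 × 2 = 887,040,000 bytes.
Track C: 22,050 × 385 × 1 × 4 = 33,957,000 bytes.
Track D: 50,000 × 385 × 4 × 1 = 77,000,000 bytes.
Total = 1,034,957,000 bytes = 1.03 GB.

1.03 GB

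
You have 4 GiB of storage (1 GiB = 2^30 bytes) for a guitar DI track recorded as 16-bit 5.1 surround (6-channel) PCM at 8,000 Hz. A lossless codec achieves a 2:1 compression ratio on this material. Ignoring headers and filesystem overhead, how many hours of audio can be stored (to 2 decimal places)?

Uncompressed byte rate = 8,000 × 2 × 6 = 96,000 bytes/s.
After 2:1 compression, effective rate ≈ 48000 bytes/s.
Capacity = 4 × 1,073,741,824 = 4,294,967,296 bytes.
4,294,967,296 / effective rate ≈ 89478.49 s → 24.86 hours.

24.86 hours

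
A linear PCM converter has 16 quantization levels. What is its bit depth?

log2(16) = 4.

4 bits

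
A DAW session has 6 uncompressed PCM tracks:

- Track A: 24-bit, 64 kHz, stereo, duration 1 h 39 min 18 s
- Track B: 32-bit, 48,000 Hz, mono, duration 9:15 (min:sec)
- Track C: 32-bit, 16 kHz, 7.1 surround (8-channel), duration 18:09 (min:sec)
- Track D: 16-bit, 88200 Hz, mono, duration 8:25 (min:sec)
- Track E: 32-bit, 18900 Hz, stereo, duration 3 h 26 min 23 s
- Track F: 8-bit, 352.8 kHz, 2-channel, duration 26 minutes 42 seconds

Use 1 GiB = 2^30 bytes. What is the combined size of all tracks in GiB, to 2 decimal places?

5.63 GiB

Track A: 1 h 39 min 18 s = 5,958 s; 64,000 × 5,958 × 3 × 2 = 2,287,872,000 bytes.
Track B: 9:15 (min:sec) = 555 s; 48,000 × 555 × 4 × 1 = 106,560,000 bytes.
Track C: 18:09 (min:sec) = 1,089 s; 16,000 × 1,089 × 4 × 8 = 557,568,000 bytes.
Track D: 8:25 (min:sec) = 505 s; 88,200 × 505 × 2 × 1 = 89,082,000 bytes.
Track E: 3 h 26 min 23 s = 12,383 s; 18,900 × 12,383 × 4 × 2 = 1,872,309,600 bytes.
Track F: 26 minutes 42 seconds = 1,602 s; 352,800 × 1,602 × 1 × 2 = 1,130,371,200 bytes.
Total = 6,043,762,800 bytes = 5.63 GiB.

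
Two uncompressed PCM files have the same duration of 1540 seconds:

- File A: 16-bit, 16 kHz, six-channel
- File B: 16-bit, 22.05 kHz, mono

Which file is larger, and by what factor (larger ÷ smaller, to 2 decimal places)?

File A: 16,000 × 2 × 6 = 192,000 bytes/s.
File B: 22,050 × 2 × 1 = 44,100 bytes/s.
File A is larger; ratio = 295,680,000 / 67,914,000 = 4.35.

File A, by a factor of 4.35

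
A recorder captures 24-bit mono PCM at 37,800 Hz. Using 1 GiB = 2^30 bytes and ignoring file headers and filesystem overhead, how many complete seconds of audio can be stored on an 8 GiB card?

Uncompressed byte rate = 37,800 × 3 × 1 = 113,400 bytes/s.
Capacity = 8 × 1,073,741,824 = 8,589,934,592 bytes.
8,589,934,592 / 113,400 ≈ 75748.98 s → 75,748 seconds.

75,748 seconds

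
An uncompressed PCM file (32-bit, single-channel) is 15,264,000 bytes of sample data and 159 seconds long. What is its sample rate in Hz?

Bytes = sample_rate × seconds × bytes_per_sample × channels.
sample_rate = 15,264,000 / (159 × 4 × 1) = 15,264,000 / 636 = 24,000 Hz.

24,000 Hz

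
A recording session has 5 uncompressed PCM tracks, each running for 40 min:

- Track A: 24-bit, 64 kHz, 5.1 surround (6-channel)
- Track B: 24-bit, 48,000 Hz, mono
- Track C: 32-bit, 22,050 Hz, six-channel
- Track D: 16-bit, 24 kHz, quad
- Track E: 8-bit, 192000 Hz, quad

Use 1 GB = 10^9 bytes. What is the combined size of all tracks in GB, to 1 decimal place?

6.7 GB

40 min = 2,400 s.
Track A: 64,000 × 2,400 × 3 × 6 = 2,764,800,000 bytes.
Track B: 48,000 × 2,400 × 3 × 1 = 345,600,000 bytes.
Track C: 22,050 × 2,400 × 4 × 6 = 1,270,080,000 bytes.
Track D: 24,000 × 2,400 × 2 × 4 = 460,800,000 bytes.
Track E: 192,000 × 2,400 × 1 × 4 = 1,843,200,000 bytes.
Total = 6,684,480,000 bytes = 6.7 GB.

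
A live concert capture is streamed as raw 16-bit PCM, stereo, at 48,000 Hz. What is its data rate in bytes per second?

Bit rate = 48,000 × 16 × 2 = 1,536,000 bits/s.
1,536,000 / 8 = 192,000 bytes/s.

192,000 bytes/s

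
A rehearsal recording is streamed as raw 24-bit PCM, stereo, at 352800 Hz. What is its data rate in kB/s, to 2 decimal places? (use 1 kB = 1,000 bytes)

2116.80 kB/s

Bit rate = 352,800 × 24 × 2 = 16,934,400 bits/s.
16,934,400 / 8 = 2,116,800 B/s = 2116.80 kB/s.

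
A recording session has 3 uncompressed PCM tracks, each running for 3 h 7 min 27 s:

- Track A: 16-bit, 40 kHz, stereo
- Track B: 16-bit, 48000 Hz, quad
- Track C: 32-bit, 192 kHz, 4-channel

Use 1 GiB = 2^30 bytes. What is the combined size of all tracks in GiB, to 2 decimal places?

37.88 GiB

3 h 7 min 27 s = 11,247 s.
Track A: 40,000 × 11,247 × 2 × 2 = 1,799,520,000 bytes.
Track B: 48,000 × 11,247 × 2 × 4 = 4,318,848,000 bytes.
Track C: 192,000 × 11,247 × 4 × 4 = 34,550,784,000 bytes.
Total = 40,669,152,000 bytes = 37.88 GiB.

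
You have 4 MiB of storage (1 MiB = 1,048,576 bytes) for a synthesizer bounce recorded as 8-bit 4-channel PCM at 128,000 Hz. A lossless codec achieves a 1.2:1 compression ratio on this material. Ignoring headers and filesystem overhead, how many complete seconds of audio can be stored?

9 seconds

Uncompressed byte rate = 128,000 × 1 × 4 = 512,000 bytes/s.
After 1.2:1 compression, effective rate ≈ 426666.67 bytes/s.
Capacity = 4 × 1,048,576 = 4,194,304 bytes.
4,194,304 / effective rate ≈ 9.83 s → 9 seconds.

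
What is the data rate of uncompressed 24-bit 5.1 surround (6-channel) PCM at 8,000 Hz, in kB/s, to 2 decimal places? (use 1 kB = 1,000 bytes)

Bit rate = 8,000 × 24 × 6 = 1,152,000 bits/s.
1,152,000 / 8 = 144,000 B/s = 144.00 kB/s.

144.00 kB/s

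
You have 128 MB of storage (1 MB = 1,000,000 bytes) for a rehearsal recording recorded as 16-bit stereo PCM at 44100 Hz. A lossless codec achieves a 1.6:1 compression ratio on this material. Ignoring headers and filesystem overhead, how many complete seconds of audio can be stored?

1,160 seconds

Uncompressed byte rate = 44,100 × 2 × 2 = 176,400 bytes/s.
After 1.6:1 compression, effective rate ≈ 110250 bytes/s.
Capacity = 128 × 1,000,000 = 128,000,000 bytes.
128,000,000 / effective rate ≈ 1161 s → 1,160 seconds.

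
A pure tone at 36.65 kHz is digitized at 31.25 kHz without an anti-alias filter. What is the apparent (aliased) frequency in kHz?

5.4 kHz

Nyquist = 31,250/2 = 15,625 Hz; 36,650 Hz exceeds it.
Alias = |36,650 − 1×31,250| = |36,650 − 31,250| = 5,400 Hz = 5.4 kHz.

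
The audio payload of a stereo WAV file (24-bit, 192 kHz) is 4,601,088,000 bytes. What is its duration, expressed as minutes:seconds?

Byte rate = 192,000 × 3 × 2 = 1,152,000 bytes/s.
Duration = 4,601,088,000 / 1,152,000 = 3,994 s.
3,994 s = 66:34.

66:34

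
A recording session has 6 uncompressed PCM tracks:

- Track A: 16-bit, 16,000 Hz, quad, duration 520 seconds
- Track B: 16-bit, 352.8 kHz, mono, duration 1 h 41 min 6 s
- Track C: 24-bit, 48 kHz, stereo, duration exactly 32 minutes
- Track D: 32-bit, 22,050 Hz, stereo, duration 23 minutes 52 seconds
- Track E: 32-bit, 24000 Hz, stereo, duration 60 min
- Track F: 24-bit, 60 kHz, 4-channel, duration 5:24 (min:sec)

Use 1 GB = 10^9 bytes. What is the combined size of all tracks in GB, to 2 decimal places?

6.08 GB

Track A: 16,000 × 520 × 2 × 4 = 66,560,000 bytes.
Track B: 1 h 41 min 6 s = 6,066 s; 352,800 × 6,066 × 2 × 1 = 4,280,169,600 bytes.
Track C: exactly 32 minutes = 1,920 s; 48,000 × 1,920 × 3 × 2 = 552,960,000 bytes.
Track D: 23 minutes 52 seconds = 1,432 s; 22,050 × 1,432 × 4 × 2 = 252,604,800 bytes.
Track E: 60 min = 3,600 s; 24,000 × 3,600 × 4 × 2 = 691,200,000 bytes.
Track F: 5:24 (min:sec) = 324 s; 60,000 × 324 × 3 × 4 = 233,280,000 bytes.
Total = 6,076,774,400 bytes = 6.08 GB.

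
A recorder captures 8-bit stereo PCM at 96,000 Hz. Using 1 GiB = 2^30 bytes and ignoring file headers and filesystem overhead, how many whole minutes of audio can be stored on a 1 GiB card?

93 minutes

Uncompressed byte rate = 96,000 × 1 × 2 = 192,000 bytes/s.
Capacity = 1 × 1,073,741,824 = 1,073,741,824 bytes.
1,073,741,824 / 192,000 ≈ 5592.41 s → 93 minutes.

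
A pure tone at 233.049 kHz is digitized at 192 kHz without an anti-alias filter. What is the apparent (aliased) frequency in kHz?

Nyquist = 192,000/2 = 96,000 Hz; 233,049 Hz exceeds it.
Alias = |233,049 − 1×192,000| = |233,049 − 192,000| = 41,049 Hz = 41.049 kHz.

41.049 kHz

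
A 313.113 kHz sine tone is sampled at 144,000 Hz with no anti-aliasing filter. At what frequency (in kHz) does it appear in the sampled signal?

Nyquist = 144,000/2 = 72,000 Hz; 313,113 Hz exceeds it.
Alias = |313,113 − 2×144,000| = |313,113 − 288,000| = 25,113 Hz = 25.113 kHz.

25.113 kHz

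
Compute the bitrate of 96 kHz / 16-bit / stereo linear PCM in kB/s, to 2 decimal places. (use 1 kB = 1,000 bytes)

384.00 kB/s

Bit rate = 96,000 × 16 × 2 = 3,072,000 bits/s.
3,072,000 / 8 = 384,000 B/s = 384.00 kB/s.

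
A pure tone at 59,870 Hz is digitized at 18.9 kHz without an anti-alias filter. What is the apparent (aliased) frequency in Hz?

3,170 Hz

Nyquist = 18,900/2 = 9,450 Hz; 59,870 Hz exceeds it.
Alias = |59,870 − 3×18,900| = |59,870 − 56,700| = 3,170 Hz.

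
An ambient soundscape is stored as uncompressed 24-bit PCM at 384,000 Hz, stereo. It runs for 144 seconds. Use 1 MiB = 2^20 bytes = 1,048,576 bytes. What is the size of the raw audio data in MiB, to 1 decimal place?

Bytes = 384,000 samples/s × 144 s × 3 bytes/sample × 2 ch = 331,776,000 bytes.
331,776,000 / 1,048,576 = 316.4 MiB.

316.4 MiB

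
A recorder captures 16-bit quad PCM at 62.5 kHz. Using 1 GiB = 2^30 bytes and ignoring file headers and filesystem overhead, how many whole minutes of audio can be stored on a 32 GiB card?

Uncompressed byte rate = 62,500 × 2 × 4 = 500,000 bytes/s.
Capacity = 32 × 1,073,741,824 = 34,359,738,368 bytes.
34,359,738,368 / 500,000 ≈ 68719.48 s → 1,145 minutes.

1,145 minutes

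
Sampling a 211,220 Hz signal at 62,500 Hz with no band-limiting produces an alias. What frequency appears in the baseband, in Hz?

23,720 Hz

Nyquist = 62,500/2 = 31,250 Hz; 211,220 Hz exceeds it.
Alias = |211,220 − 3×62,500| = |211,220 − 187,500| = 23,720 Hz.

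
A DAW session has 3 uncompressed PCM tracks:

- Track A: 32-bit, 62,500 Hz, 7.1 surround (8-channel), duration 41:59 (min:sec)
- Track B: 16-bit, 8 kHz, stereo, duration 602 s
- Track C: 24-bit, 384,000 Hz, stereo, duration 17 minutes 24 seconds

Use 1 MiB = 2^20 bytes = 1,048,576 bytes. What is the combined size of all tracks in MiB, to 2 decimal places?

Track A: 41:59 (min:sec) = 2,519 s; 62,500 × 2,519 × 4 × 8 = 5,038,000,000 bytes.
Track B: 8,000 × 602 × 2 × 2 = 19,264,000 bytes.
Track C: 17 minutes 24 seconds = 1,044 s; 384,000 × 1,044 × 3 × 2 = 2,405,376,000 bytes.
Total = 7,462,640,000 bytes = 7116.93 MiB.

7116.93 MiB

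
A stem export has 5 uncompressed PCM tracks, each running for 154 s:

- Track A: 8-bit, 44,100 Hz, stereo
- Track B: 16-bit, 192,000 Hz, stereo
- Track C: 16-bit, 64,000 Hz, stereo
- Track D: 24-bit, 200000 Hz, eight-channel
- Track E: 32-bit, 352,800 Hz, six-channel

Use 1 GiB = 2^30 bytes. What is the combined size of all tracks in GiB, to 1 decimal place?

2.1 GiB

Track A: 44,100 × 154 × 1 × 2 = 13,582,800 bytes.
Track B: 192,000 × 154 × 2 × 2 = 118,272,000 bytes.
Track C: 64,000 × 154 × 2 × 2 = 39,424,000 bytes.
Track D: 200,000 × 154 × 3 × 8 = 739,200,000 bytes.
Track E: 352,800 × 154 × 4 × 6 = 1,303,948,800 bytes.
Total = 2,214,427,600 bytes = 2.1 GiB.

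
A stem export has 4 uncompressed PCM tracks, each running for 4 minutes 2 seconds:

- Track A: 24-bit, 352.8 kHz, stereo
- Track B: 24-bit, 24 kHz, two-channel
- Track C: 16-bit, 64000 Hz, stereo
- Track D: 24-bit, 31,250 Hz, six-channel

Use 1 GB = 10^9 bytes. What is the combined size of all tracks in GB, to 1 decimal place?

4 minutes 2 seconds = 242 s.
Track A: 352,800 × 242 × 3 × 2 = 512,265,600 bytes.
Track B: 24,000 × 242 × 3 × 2 = 34,848,000 bytes.
Track C: 64,000 × 242 × 2 × 2 = 61,952,000 bytes.
Track D: 31,250 × 242 × 3 × 6 = 136,125,000 bytes.
Total = 745,190,600 bytes = 0.7 GB.

0.7 GB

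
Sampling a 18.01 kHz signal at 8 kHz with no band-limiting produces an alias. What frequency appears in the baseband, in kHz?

Nyquist = 8,000/2 = 4,000 Hz; 18,010 Hz exceeds it.
Alias = |18,010 − 2×8,000| = |18,010 − 16,000| = 2,010 Hz = 2.01 kHz.

2.01 kHz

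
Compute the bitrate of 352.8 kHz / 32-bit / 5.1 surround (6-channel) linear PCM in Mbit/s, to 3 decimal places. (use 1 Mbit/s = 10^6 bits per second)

67.738 Mbit/s

Bit rate = 352,800 × 32 × 6 = 67,737,600 bits/s.
= 67.738 Mbit/s.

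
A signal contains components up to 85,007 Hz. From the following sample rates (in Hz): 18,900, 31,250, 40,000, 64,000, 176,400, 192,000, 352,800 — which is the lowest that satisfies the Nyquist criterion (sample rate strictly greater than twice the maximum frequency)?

Need sample rate > 2 × 85,007 = 170,014 Hz.
Lowest listed rate above 170,014 Hz is 176,400 Hz.

176,400 Hz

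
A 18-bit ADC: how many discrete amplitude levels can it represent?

262,144 levels

2^18 = 262,144.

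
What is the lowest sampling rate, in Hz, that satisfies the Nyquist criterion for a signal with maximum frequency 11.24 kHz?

22,480 Hz

Minimum sample rate = 2 × 11,240 Hz = 22,480 Hz.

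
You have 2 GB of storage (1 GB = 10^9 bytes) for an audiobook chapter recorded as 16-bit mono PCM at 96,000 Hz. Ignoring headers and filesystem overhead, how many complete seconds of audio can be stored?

10,416 seconds

Uncompressed byte rate = 96,000 × 2 × 1 = 192,000 bytes/s.
Capacity = 2 × 1,000,000,000 = 2,000,000,000 bytes.
2,000,000,000 / 192,000 ≈ 10416.67 s → 10,416 seconds.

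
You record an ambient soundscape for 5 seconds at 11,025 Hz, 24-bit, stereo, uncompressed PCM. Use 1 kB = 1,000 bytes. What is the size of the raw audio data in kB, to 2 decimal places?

330.75 kB

Bytes = 11,025 samples/s × 5 s × 3 bytes/sample × 2 ch = 330,750 bytes.
330,750 / 1,000 = 330.75 kB.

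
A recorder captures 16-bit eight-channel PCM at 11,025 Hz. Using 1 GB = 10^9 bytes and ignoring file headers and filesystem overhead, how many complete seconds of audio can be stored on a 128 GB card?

725,623 seconds

Uncompressed byte rate = 11,025 × 2 × 8 = 176,400 bytes/s.
Capacity = 128 × 1,000,000,000 = 128,000,000,000 bytes.
128,000,000,000 / 176,400 ≈ 725623.58 s → 725,623 seconds.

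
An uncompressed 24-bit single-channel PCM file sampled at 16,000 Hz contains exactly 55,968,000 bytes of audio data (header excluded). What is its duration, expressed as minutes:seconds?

Byte rate = 16,000 × 3 × 1 = 48,000 bytes/s.
Duration = 55,968,000 / 48,000 = 1,166 s.
1,166 s = 19:26.

19:26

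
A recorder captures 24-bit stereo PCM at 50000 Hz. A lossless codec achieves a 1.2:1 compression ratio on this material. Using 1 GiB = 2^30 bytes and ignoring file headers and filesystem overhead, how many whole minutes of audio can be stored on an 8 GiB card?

572 minutes

Uncompressed byte rate = 50,000 × 3 × 2 = 300,000 bytes/s.
After 1.2:1 compression, effective rate ≈ 250000 bytes/s.
Capacity = 8 × 1,073,741,824 = 8,589,934,592 bytes.
8,589,934,592 / effective rate ≈ 34359.74 s → 572 minutes.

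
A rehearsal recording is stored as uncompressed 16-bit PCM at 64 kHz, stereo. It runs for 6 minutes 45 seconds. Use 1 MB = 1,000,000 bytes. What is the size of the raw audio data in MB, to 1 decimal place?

103.7 MB

Duration = 6 minutes 45 seconds = 405 s.
Bytes = 64,000 samples/s × 405 s × 2 bytes/sample × 2 ch = 103,680,000 bytes.
103,680,000 / 1,000,000 = 103.7 MB.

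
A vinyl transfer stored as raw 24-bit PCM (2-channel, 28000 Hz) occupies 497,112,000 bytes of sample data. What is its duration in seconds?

2,959 seconds

Byte rate = 28,000 × 3 × 2 = 168,000 bytes/s.
Duration = 497,112,000 / 168,000 = 2,959 s.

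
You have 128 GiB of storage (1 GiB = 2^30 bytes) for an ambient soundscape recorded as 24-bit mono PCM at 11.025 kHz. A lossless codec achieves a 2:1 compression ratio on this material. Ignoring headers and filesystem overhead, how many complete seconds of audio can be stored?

Uncompressed byte rate = 11,025 × 3 × 1 = 33,075 bytes/s.
After 2:1 compression, effective rate ≈ 16537.5 bytes/s.
Capacity = 128 × 1,073,741,824 = 137,438,953,472 bytes.
137,438,953,472 / effective rate ≈ 8310745.49 s → 8,310,745 seconds.

8,310,745 seconds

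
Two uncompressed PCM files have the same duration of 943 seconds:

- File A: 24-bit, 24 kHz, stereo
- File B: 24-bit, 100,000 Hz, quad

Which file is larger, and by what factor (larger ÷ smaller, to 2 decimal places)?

File A: 24,000 × 3 × 2 = 144,000 bytes/s.
File B: 100,000 × 3 × 4 = 1,200,000 bytes/s.
File B is larger; ratio = 1,131,600,000 / 135,792,000 = 8.33.

File B, by a factor of 8.33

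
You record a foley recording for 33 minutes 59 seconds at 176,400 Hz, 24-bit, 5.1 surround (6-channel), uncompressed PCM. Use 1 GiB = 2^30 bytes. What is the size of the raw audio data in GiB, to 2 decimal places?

Duration = 33 minutes 59 seconds = 2,039 s.
Bytes = 176,400 samples/s × 2,039 s × 3 bytes/sample × 6 ch = 6,474,232,800 bytes.
6,474,232,800 / 1,073,741,824 = 6.03 GiB.

6.03 GiB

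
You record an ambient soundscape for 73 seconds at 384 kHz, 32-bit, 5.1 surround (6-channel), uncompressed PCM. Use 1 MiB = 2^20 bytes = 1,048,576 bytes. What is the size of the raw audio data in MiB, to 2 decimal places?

641.60 MiB

Bytes = 384,000 samples/s × 73 s × 4 bytes/sample × 6 ch = 672,768,000 bytes.
672,768,000 / 1,048,576 = 641.60 MiB.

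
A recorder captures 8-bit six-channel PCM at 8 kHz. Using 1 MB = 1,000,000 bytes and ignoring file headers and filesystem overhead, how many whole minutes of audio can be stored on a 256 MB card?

88 minutes

Uncompressed byte rate = 8,000 × 1 × 6 = 48,000 bytes/s.
Capacity = 256 × 1,000,000 = 256,000,000 bytes.
256,000,000 / 48,000 ≈ 5333.33 s → 88 minutes.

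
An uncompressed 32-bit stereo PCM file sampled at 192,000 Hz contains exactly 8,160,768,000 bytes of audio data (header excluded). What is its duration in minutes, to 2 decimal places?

88.55 minutes

Byte rate = 192,000 × 4 × 2 = 1,536,000 bytes/s.
Duration = 8,160,768,000 / 1,536,000 = 5,313 s.
5,313 s / 60 = 88.55 minutes.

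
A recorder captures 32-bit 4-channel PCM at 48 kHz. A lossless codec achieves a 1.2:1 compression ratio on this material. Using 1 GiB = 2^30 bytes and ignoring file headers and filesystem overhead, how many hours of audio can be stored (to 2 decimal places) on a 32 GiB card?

14.91 hours

Uncompressed byte rate = 48,000 × 4 × 4 = 768,000 bytes/s.
After 1.2:1 compression, effective rate ≈ 640000 bytes/s.
Capacity = 32 × 1,073,741,824 = 34,359,738,368 bytes.
34,359,738,368 / effective rate ≈ 53687.09 s → 14.91 hours.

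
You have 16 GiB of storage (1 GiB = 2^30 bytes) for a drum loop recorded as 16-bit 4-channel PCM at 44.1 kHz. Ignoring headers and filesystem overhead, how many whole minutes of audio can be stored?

811 minutes

Uncompressed byte rate = 44,100 × 2 × 4 = 352,800 bytes/s.
Capacity = 16 × 1,073,741,824 = 17,179,869,184 bytes.
17,179,869,184 / 352,800 ≈ 48695.77 s → 811 minutes.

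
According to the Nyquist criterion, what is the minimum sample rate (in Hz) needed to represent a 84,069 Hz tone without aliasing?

168,138 Hz

Minimum sample rate = 2 × 84,069 Hz = 168,138 Hz.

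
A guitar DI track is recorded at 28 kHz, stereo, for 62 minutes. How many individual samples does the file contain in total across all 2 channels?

62 minutes = 3,720 s.
28,000 × 3,720 s × 2 ch = 208,320,000 samples.

208,320,000 samples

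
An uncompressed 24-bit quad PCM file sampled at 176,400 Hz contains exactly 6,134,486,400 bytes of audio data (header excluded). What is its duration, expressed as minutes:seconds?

Byte rate = 176,400 × 3 × 4 = 2,116,800 bytes/s.
Duration = 6,134,486,400 / 2,116,800 = 2,898 s.
2,898 s = 48:18.

48:18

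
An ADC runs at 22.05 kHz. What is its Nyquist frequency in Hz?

Nyquist frequency = sample rate / 2 = 22,050 / 2 = 11,025 Hz.

11,025 Hz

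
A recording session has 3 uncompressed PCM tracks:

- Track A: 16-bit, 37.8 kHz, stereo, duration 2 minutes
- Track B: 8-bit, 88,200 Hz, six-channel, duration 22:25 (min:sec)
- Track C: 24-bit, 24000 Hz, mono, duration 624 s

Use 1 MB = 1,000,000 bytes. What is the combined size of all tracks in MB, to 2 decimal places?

Track A: 2 minutes = 120 s; 37,800 × 120 × 2 × 2 = 18,144,000 bytes.
Track B: 22:25 (min:sec) = 1,345 s; 88,200 × 1,345 × 1 × 6 = 711,774,000 bytes.
Track C: 24,000 × 624 × 3 × 1 = 44,928,000 bytes.
Total = 774,846,000 bytes = 774.85 MB.

774.85 MB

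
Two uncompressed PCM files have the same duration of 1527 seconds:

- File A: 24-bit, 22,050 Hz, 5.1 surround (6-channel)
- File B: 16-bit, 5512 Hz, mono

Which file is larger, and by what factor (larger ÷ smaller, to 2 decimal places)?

File A: 22,050 × 3 × 6 = 396,900 bytes/s.
File B: 5,512 × 2 × 1 = 11,024 bytes/s.
File A is larger; ratio = 606,066,300 / 16,833,648 = 36.00.

File A, by a factor of 36.00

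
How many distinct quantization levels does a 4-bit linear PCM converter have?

2^4 = 16.

16 levels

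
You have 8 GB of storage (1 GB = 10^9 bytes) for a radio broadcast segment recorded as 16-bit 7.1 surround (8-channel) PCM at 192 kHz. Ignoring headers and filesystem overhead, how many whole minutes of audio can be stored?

Uncompressed byte rate = 192,000 × 2 × 8 = 3,072,000 bytes/s.
Capacity = 8 × 1,000,000,000 = 8,000,000,000 bytes.
8,000,000,000 / 3,072,000 ≈ 2604.17 s → 43 minutes.

43 minutes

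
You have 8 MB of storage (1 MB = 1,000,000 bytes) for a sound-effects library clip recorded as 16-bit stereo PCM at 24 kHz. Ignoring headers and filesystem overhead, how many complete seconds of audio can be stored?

83 seconds

Uncompressed byte rate = 24,000 × 2 × 2 = 96,000 bytes/s.
Capacity = 8 × 1,000,000 = 8,000,000 bytes.
8,000,000 / 96,000 ≈ 83.33 s → 83 seconds.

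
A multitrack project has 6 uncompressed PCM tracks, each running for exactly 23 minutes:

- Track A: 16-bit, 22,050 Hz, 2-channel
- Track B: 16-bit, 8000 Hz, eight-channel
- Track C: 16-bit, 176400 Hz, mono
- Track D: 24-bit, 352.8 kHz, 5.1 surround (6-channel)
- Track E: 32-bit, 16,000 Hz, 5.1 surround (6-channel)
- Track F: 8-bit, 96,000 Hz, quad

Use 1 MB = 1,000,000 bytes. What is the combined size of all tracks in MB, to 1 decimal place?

10608.6 MB

exactly 23 minutes = 1,380 s.
Track A: 22,050 × 1,380 × 2 × 2 = 121,716,000 bytes.
Track B: 8,000 × 1,380 × 2 × 8 = 176,640,000 bytes.
Track C: 176,400 × 1,380 × 2 × 1 = 486,864,000 bytes.
Track D: 352,800 × 1,380 × 3 × 6 = 8,763,552,000 bytes.
Track E: 16,000 × 1,380 × 4 × 6 = 529,920,000 bytes.
Track F: 96,000 × 1,380 × 1 × 4 = 529,920,000 bytes.
Total = 10,608,612,000 bytes = 10608.6 MB.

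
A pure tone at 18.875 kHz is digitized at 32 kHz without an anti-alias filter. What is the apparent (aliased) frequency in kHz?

Nyquist = 32,000/2 = 16,000 Hz; 18,875 Hz exceeds it.
Alias = |18,875 − 1×32,000| = |18,875 − 32,000| = 13,125 Hz = 13.125 kHz.

13.125 kHz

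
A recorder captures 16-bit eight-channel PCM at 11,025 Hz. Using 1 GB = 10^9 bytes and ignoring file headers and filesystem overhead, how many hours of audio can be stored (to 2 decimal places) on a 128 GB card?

201.56 hours

Uncompressed byte rate = 11,025 × 2 × 8 = 176,400 bytes/s.
Capacity = 128 × 1,000,000,000 = 128,000,000,000 bytes.
128,000,000,000 / 176,400 ≈ 725623.58 s → 201.56 hours.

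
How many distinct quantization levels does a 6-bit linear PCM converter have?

64 levels

2^6 = 64.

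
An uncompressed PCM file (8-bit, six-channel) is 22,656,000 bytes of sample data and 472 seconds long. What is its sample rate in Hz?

Bytes = sample_rate × seconds × bytes_per_sample × channels.
sample_rate = 22,656,000 / (472 × 1 × 6) = 22,656,000 / 2,832 = 8,000 Hz.

8,000 Hz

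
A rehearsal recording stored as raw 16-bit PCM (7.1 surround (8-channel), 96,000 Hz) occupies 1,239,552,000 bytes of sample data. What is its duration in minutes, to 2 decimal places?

13.45 minutes

Byte rate = 96,000 × 2 × 8 = 1,536,000 bytes/s.
Duration = 1,239,552,000 / 1,536,000 = 807 s.
807 s / 60 = 13.45 minutes.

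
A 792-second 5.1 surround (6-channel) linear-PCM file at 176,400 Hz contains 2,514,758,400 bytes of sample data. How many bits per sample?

24 bits

Bytes per sample = 2,514,758,400 / (176,400 × 792 × 6) = 2,514,758,400 / 838,252,800 = 3.
Bit depth = 3 × 8 = 24 bits.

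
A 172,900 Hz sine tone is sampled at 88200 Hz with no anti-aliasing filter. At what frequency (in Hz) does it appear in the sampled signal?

Nyquist = 88,200/2 = 44,100 Hz; 172,900 Hz exceeds it.
Alias = |172,900 − 2×88,200| = |172,900 − 176,400| = 3,500 Hz.

3,500 Hz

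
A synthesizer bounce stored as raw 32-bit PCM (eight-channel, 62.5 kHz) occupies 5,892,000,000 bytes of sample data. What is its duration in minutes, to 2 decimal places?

Byte rate = 62,500 × 4 × 8 = 2,000,000 bytes/s.
Duration = 5,892,000,000 / 2,000,000 = 2,946 s.
2,946 s / 60 = 49.10 minutes.

49.10 minutes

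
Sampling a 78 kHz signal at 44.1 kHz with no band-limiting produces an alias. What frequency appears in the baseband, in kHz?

Nyquist = 44,100/2 = 22,050 Hz; 78,000 Hz exceeds it.
Alias = |78,000 − 2×44,100| = |78,000 − 88,200| = 10,200 Hz = 10.2 kHz.

10.2 kHz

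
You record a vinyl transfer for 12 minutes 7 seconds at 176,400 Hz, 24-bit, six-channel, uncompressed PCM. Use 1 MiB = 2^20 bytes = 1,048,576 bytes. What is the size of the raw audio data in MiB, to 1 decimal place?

Duration = 12 minutes 7 seconds = 727 s.
Bytes = 176,400 samples/s × 727 s × 3 bytes/sample × 6 ch = 2,308,370,400 bytes.
2,308,370,400 / 1,048,576 = 2201.4 MiB.

2201.4 MiB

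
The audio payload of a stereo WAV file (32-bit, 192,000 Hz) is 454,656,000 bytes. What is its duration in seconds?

296 seconds

Byte rate = 192,000 × 4 × 2 = 1,536,000 bytes/s.
Duration = 454,656,000 / 1,536,000 = 296 s.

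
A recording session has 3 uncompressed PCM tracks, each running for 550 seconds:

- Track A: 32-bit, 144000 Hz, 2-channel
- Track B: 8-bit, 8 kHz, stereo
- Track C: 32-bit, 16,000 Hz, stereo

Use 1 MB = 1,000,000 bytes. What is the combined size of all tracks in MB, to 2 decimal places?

Track A: 144,000 × 550 × 4 × 2 = 633,600,000 bytes.
Track B: 8,000 × 550 × 1 × 2 = 8,800,000 bytes.
Track C: 16,000 × 550 × 4 × 2 = 70,400,000 bytes.
Total = 712,800,000 bytes = 712.80 MB.

712.80 MB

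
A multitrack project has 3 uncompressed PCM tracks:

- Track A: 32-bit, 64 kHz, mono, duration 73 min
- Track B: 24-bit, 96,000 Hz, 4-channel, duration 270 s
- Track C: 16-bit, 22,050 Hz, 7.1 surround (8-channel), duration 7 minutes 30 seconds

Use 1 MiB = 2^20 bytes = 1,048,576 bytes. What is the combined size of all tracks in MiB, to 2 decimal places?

Track A: 73 min = 4,380 s; 64,000 × 4,380 × 4 × 1 = 1,121,280,000 bytes.
Track B: 96,000 × 270 × 3 × 4 = 311,040,000 bytes.
Track C: 7 minutes 30 seconds = 450 s; 22,050 × 450 × 2 × 8 = 158,760,000 bytes.
Total = 1,591,080,000 bytes = 1517.37 MiB.

1517.37 MiB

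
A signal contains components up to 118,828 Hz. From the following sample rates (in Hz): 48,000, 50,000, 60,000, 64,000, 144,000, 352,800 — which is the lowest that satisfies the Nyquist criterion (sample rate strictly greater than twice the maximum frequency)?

352,800 Hz

Need sample rate > 2 × 118,828 = 237,656 Hz.
Lowest listed rate above 237,656 Hz is 352,800 Hz.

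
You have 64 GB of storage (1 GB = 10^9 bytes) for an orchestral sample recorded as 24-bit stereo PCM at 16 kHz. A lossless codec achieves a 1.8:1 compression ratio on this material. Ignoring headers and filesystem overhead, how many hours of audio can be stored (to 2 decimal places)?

Uncompressed byte rate = 16,000 × 3 × 2 = 96,000 bytes/s.
After 1.8:1 compression, effective rate ≈ 53333.33 bytes/s.
Capacity = 64 × 1,000,000,000 = 64,000,000,000 bytes.
64,000,000,000 / effective rate ≈ 1200000 s → 333.33 hours.

333.33 hours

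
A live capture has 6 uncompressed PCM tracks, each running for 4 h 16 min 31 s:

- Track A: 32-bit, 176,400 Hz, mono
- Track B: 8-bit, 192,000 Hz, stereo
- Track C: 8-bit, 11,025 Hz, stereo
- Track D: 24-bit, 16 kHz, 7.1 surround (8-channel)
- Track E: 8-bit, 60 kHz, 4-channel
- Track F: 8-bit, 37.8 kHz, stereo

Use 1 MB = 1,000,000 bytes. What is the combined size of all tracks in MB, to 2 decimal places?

4 h 16 min 31 s = 15,391 s.
Track A: 176,400 × 15,391 × 4 × 1 = 10,859,889,600 bytes.
Track B: 192,000 × 15,391 × 1 × 2 = 5,910,144,000 bytes.
Track C: 11,025 × 15,391 × 1 × 2 = 339,371,550 bytes.
Track D: 16,000 × 15,391 × 3 × 8 = 5,910,144,000 bytes.
Track E: 60,000 × 15,391 × 1 × 4 = 3,693,840,000 bytes.
Track F: 37,800 × 15,391 × 1 × 2 = 1,163,559,600 bytes.
Total = 27,876,948,750 bytes = 27876.95 MB.

27876.95 MB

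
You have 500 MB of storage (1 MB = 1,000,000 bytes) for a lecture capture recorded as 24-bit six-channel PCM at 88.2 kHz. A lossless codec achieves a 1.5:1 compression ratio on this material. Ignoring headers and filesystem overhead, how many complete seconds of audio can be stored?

Uncompressed byte rate = 88,200 × 3 × 6 = 1,587,600 bytes/s.
After 1.5:1 compression, effective rate ≈ 1058400 bytes/s.
Capacity = 500 × 1,000,000 = 500,000,000 bytes.
500,000,000 / effective rate ≈ 472.41 s → 472 seconds.

472 seconds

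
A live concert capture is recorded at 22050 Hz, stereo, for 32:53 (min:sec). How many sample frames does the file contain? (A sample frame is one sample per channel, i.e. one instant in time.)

43,504,650 sample frames

32:53 (min:sec) = 1,973 s.
22,050 samples/s × 1,973 s = 43,504,650 frames.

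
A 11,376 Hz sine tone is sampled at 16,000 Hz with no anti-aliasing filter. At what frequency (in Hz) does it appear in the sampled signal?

Nyquist = 16,000/2 = 8,000 Hz; 11,376 Hz exceeds it.
Alias = |11,376 − 1×16,000| = |11,376 − 16,000| = 4,624 Hz.

4,624 Hz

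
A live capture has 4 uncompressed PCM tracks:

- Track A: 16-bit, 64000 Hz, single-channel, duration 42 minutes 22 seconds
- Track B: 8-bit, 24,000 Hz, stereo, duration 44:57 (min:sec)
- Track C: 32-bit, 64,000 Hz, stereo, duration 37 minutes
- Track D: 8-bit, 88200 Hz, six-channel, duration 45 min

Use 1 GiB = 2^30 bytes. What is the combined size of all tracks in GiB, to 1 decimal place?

Track A: 42 minutes 22 seconds = 2,542 s; 64,000 × 2,542 × 2 × 1 = 325,376,000 bytes.
Track B: 44:57 (min:sec) = 2,697 s; 24,000 × 2,697 × 1 × 2 = 129,456,000 bytes.
Track C: 37 minutes = 2,220 s; 64,000 × 2,220 × 4 × 2 = 1,136,640,000 bytes.
Track D: 45 min = 2,700 s; 88,200 × 2,700 × 1 × 6 = 1,428,840,000 bytes.
Total = 3,020,312,000 bytes = 2.8 GiB.

2.8 GiB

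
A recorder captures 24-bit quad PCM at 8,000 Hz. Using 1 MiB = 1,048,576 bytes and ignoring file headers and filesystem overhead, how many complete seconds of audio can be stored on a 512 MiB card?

5,592 seconds

Uncompressed byte rate = 8,000 × 3 × 4 = 96,000 bytes/s.
Capacity = 512 × 1,048,576 = 536,870,912 bytes.
536,870,912 / 96,000 ≈ 5592.41 s → 5,592 seconds.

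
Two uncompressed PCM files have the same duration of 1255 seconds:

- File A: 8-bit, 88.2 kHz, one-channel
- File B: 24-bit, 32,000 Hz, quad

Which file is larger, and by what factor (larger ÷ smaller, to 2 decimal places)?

File B, by a factor of 4.35

File A: 88,200 × 1 × 1 = 88,200 bytes/s.
File B: 32,000 × 3 × 4 = 384,000 bytes/s.
File B is larger; ratio = 481,920,000 / 110,691,000 = 4.35.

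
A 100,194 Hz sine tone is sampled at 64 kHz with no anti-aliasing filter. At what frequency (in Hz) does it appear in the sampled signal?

27,806 Hz

Nyquist = 64,000/2 = 32,000 Hz; 100,194 Hz exceeds it.
Alias = |100,194 − 2×64,000| = |100,194 − 128,000| = 27,806 Hz.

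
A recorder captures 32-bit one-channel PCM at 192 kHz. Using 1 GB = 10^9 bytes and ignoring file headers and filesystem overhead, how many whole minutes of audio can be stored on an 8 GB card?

173 minutes

Uncompressed byte rate = 192,000 × 4 × 1 = 768,000 bytes/s.
Capacity = 8 × 1,000,000,000 = 8,000,000,000 bytes.
8,000,000,000 / 768,000 ≈ 10416.67 s → 173 minutes.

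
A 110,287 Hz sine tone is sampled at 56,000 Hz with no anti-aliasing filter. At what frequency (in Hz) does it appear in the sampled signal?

Nyquist = 56,000/2 = 28,000 Hz; 110,287 Hz exceeds it.
Alias = |110,287 − 2×56,000| = |110,287 − 112,000| = 1,713 Hz.

1,713 Hz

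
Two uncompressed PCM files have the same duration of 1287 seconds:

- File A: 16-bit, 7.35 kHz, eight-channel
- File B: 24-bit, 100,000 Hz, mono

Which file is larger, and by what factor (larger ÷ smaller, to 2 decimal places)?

File A: 7,350 × 2 × 8 = 117,600 bytes/s.
File B: 100,000 × 3 × 1 = 300,000 bytes/s.
File B is larger; ratio = 386,100,000 / 151,351,200 = 2.55.

File B, by a factor of 2.55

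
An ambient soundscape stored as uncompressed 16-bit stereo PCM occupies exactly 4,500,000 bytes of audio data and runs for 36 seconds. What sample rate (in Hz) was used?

31,250 Hz

Bytes = sample_rate × seconds × bytes_per_sample × channels.
sample_rate = 4,500,000 / (36 × 2 × 2) = 4,500,000 / 144 = 31,250 Hz.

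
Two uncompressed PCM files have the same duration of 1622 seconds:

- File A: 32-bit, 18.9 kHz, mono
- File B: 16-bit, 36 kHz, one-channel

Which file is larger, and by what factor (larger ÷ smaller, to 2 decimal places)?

File A, by a factor of 1.05

File A: 18,900 × 4 × 1 = 75,600 bytes/s.
File B: 36,000 × 2 × 1 = 72,000 bytes/s.
File A is larger; ratio = 122,623,200 / 116,784,000 = 1.05.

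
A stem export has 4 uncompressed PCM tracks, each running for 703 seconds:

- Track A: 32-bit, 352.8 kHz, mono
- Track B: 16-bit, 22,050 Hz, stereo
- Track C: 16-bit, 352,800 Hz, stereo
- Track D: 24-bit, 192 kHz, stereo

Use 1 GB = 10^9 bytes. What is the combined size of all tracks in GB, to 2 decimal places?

2.86 GB

Track A: 352,800 × 703 × 4 × 1 = 992,073,600 bytes.
Track B: 22,050 × 703 × 2 × 2 = 62,004,600 bytes.
Track C: 352,800 × 703 × 2 × 2 = 992,073,600 bytes.
Track D: 192,000 × 703 × 3 × 2 = 809,856,000 bytes.
Total = 2,856,007,800 bytes = 2.86 GB.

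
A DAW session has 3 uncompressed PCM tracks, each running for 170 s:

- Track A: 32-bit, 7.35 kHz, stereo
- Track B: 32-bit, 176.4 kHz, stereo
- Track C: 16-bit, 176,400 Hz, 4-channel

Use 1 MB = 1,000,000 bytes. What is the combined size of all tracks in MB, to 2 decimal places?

Track A: 7,350 × 170 × 4 × 2 = 9,996,000 bytes.
Track B: 176,400 × 170 × 4 × 2 = 239,904,000 bytes.
Track C: 176,400 × 170 × 2 × 4 = 239,904,000 bytes.
Total = 489,804,000 bytes = 489.80 MB.

489.80 MB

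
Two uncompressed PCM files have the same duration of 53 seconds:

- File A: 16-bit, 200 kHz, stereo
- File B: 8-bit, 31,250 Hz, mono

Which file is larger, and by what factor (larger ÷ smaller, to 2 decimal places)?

File A: 200,000 × 2 × 2 = 800,000 bytes/s.
File B: 31,250 × 1 × 1 = 31,250 bytes/s.
File A is larger; ratio = 42,400,000 / 1,656,250 = 25.60.

File A, by a factor of 25.60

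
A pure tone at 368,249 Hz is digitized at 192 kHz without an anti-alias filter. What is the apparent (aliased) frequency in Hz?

15,751 Hz

Nyquist = 192,000/2 = 96,000 Hz; 368,249 Hz exceeds it.
Alias = |368,249 − 2×192,000| = |368,249 − 384,000| = 15,751 Hz.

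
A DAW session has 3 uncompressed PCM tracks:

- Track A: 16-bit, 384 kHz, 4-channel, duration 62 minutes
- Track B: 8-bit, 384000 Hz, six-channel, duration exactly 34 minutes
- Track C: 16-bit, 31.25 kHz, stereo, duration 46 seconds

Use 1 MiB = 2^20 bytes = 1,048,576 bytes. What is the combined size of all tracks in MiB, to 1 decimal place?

15386.3 MiB

Track A: 62 minutes = 3,720 s; 384,000 × 3,720 × 2 × 4 = 11,427,840,000 bytes.
Track B: exactly 34 minutes = 2,040 s; 384,000 × 2,040 × 1 × 6 = 4,700,160,000 bytes.
Track C: 31,250 × 46 × 2 × 2 = 5,750,000 bytes.
Total = 16,133,750,000 bytes = 15386.3 MiB.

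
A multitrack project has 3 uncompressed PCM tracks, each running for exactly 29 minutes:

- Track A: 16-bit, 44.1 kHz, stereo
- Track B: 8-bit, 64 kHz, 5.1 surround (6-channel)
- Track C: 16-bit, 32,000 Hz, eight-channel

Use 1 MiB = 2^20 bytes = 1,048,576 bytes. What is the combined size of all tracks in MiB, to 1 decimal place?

1779.5 MiB

exactly 29 minutes = 1,740 s.
Track A: 44,100 × 1,740 × 2 × 2 = 306,936,000 bytes.
Track B: 64,000 × 1,740 × 1 × 6 = 668,160,000 bytes.
Track C: 32,000 × 1,740 × 2 × 8 = 890,880,000 bytes.
Total = 1,865,976,000 bytes = 1779.5 MiB.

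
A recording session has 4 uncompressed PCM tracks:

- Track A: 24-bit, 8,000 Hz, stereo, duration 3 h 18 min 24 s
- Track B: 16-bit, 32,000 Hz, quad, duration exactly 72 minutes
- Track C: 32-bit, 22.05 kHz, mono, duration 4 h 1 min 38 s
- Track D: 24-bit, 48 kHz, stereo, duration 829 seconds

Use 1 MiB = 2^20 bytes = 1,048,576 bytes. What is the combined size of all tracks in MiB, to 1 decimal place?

Track A: 3 h 18 min 24 s = 11,904 s; 8,000 × 11,904 × 3 × 2 = 571,392,000 bytes.
Track B: exactly 72 minutes = 4,320 s; 32,000 × 4,320 × 2 × 4 = 1,105,920,000 bytes.
Track C: 4 h 1 min 38 s = 14,498 s; 22,050 × 14,498 × 4 × 1 = 1,278,723,600 bytes.
Track D: 48,000 × 829 × 3 × 2 = 238,752,000 bytes.
Total = 3,194,787,600 bytes = 3046.8 MiB.

3046.8 MiB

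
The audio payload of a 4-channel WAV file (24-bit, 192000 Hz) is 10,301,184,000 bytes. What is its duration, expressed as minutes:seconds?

Byte rate = 192,000 × 3 × 4 = 2,304,000 bytes/s.
Duration = 10,301,184,000 / 2,304,000 = 4,471 s.
4,471 s = 74:31.

74:31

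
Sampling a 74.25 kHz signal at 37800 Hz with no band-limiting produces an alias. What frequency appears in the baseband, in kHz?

Nyquist = 37,800/2 = 18,900 Hz; 74,250 Hz exceeds it.
Alias = |74,250 − 2×37,800| = |74,250 − 75,600| = 1,350 Hz = 1.35 kHz.

1.35 kHz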